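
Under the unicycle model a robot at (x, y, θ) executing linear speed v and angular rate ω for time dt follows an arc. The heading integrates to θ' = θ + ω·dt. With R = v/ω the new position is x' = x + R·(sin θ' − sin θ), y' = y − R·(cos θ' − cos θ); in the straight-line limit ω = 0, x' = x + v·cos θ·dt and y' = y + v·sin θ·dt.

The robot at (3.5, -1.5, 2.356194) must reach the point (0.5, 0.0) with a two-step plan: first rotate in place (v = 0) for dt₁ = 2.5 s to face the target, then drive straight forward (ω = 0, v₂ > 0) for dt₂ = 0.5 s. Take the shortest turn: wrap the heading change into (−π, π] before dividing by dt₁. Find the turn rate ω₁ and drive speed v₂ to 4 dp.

heading to target = atan2(0−-1.5, 0.5−3.5) = 2.6779
Δθ = wrap(2.6779 − 2.3562) = 0.3218; ω₁ = Δθ/dt₁ = 0.1287
distance = √((0.5−3.5)² + (0−-1.5)²) = 3.3541; v₂ = distance/dt₂ = 6.7082

ω₁ = 0.1287, v₂ = 6.7082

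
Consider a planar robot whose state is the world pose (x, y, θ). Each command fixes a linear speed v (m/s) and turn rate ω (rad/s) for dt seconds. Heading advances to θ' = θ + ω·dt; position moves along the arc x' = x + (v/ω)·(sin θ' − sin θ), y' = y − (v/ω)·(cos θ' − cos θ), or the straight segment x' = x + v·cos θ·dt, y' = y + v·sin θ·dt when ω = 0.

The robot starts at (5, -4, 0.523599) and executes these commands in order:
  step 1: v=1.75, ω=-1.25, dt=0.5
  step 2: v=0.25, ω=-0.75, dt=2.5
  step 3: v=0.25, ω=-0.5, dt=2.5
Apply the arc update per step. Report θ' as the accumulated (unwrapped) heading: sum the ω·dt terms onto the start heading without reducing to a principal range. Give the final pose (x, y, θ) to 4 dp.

(5.6125, -4.5837, -3.2264)

step 1: θ'=-0.1014 (R=-1.4000) → pose (5.8417, -3.8196, -0.1014)
step 2: θ'=-1.9764 (R=-0.3333) → pose (6.1143, -4.2828, -1.9764)
step 3: θ'=-3.2264 (R=-0.5000) → pose (5.6125, -4.5837, -3.2264)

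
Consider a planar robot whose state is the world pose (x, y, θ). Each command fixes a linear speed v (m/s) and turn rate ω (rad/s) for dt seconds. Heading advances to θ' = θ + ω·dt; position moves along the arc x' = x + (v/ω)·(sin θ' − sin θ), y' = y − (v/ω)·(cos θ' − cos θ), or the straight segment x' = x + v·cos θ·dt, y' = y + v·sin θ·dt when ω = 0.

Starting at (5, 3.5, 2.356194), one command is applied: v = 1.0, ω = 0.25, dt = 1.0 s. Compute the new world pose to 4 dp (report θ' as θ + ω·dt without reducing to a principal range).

θ' = 2.3562 + 0.25·1.0 = 2.6062
R = v/ω = 1.0/0.25 = 4.0000
x' = 5 + 4.0000·(sin 2.6062 − sin 2.3562) = 4.2123
y' = 3.5 − 4.0000·(cos 2.6062 − cos 2.3562) = 4.1118

(4.2123, 4.1118, 2.6062)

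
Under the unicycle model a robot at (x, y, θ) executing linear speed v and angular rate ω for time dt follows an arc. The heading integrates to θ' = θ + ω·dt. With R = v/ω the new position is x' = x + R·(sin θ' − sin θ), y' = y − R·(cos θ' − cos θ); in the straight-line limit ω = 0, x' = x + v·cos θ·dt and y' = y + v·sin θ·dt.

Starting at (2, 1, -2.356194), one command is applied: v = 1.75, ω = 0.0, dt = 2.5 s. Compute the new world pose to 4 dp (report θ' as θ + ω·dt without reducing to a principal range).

(-1.0936, -2.0936, -2.3562)

θ' = -2.3562 + 0.0·2.5 = -2.3562
ω = 0 → straight: x' = 2 + 1.75·cos(-2.3562)·2.5 = -1.0936
y' = 1 + 1.75·sin(-2.3562)·2.5 = -2.0936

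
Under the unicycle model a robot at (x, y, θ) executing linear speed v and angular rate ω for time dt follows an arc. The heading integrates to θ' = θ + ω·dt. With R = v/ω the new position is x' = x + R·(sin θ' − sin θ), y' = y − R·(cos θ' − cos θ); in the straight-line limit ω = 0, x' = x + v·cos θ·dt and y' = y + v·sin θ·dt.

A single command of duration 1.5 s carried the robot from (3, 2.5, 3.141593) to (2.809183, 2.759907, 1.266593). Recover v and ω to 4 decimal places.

Δθ = 1.266593 − 3.141593 = -1.875000
ω = Δθ/dt = -1.875000/1.5 = -1.2500
R = −Δy/(cos θ' − cos θ) = -0.2000
v = R·ω = -0.2000·-1.2500 = 0.2500

v = 0.2500, ω = -1.2500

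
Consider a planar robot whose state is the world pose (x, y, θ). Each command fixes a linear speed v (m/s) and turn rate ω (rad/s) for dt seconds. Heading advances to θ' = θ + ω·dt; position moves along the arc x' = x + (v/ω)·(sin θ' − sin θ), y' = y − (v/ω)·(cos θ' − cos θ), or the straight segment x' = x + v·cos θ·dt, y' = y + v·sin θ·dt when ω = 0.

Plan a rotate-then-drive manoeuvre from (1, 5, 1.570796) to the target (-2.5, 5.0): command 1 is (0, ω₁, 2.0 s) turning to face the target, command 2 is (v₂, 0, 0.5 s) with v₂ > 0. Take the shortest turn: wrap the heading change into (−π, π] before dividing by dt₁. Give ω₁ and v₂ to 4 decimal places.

ω₁ = 0.7854, v₂ = 7.0000

heading to target = atan2(5−5, -2.5−1) = 3.1416
Δθ = wrap(3.1416 − 1.5708) = 1.5708; ω₁ = Δθ/dt₁ = 0.7854
distance = √((-2.5−1)² + (5−5)²) = 3.5000; v₂ = distance/dt₂ = 7.0000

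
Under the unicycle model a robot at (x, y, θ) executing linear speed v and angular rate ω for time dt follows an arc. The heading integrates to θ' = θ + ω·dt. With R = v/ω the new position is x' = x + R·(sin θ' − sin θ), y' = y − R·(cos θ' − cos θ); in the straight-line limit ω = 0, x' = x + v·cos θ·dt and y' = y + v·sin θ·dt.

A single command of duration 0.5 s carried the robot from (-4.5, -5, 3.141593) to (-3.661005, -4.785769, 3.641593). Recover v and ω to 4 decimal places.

v = -1.7500, ω = 1.0000

Δθ = 3.641593 − 3.141593 = 0.500000
ω = Δθ/dt = 0.500000/0.5 = 1.0000
R = Δx/(sin θ' − sin θ) = -1.7500
v = R·ω = -1.7500·1.0000 = -1.7500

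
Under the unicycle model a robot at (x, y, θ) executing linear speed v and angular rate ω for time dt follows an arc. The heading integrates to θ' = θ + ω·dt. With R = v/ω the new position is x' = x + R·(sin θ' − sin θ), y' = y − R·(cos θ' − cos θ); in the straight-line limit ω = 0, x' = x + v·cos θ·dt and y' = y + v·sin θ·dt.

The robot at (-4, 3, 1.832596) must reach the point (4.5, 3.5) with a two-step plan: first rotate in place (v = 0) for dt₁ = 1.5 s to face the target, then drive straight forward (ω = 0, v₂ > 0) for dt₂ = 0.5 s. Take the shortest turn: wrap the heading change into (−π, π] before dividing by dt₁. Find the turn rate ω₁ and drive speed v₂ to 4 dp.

heading to target = atan2(3.5−3, 4.5−-4) = 0.0588
Δθ = wrap(0.0588 − 1.8326) = -1.7738; ω₁ = Δθ/dt₁ = -1.1826
distance = √((4.5−-4)² + (3.5−3)²) = 8.5147; v₂ = distance/dt₂ = 17.0294

ω₁ = -1.1826, v₂ = 17.0294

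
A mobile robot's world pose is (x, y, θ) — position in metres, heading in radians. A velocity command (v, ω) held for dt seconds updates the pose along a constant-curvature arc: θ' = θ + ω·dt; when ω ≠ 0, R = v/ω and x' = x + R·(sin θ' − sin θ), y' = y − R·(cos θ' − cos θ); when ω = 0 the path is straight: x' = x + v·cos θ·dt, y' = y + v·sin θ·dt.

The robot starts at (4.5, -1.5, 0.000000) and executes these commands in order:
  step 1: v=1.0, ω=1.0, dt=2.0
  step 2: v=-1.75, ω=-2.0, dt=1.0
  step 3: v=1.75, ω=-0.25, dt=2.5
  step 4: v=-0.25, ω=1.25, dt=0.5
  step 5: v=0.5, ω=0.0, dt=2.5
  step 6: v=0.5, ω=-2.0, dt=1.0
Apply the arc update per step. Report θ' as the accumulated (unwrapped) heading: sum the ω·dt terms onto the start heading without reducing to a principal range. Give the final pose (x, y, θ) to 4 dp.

step 1: θ'=2.0000 (R=1.0000) → pose (5.4093, -0.0839, 2.0000)
step 2: θ'=0.0000 (R=0.8750) → pose (4.6137, -1.3230, 0.0000)
step 3: θ'=-0.6250 (R=-7.0000) → pose (8.7093, -2.6462, -0.6250)
step 4: θ'=0.0000 (R=-0.2000) → pose (8.5923, -2.6084, 0.0000)
step 5: θ'=0.0000 (straight) → pose (9.8423, -2.6084, 0.0000)
step 6: θ'=-2.0000 (R=-0.2500) → pose (10.0696, -2.9625, -2.0000)

(10.0696, -2.9625, -2.0000)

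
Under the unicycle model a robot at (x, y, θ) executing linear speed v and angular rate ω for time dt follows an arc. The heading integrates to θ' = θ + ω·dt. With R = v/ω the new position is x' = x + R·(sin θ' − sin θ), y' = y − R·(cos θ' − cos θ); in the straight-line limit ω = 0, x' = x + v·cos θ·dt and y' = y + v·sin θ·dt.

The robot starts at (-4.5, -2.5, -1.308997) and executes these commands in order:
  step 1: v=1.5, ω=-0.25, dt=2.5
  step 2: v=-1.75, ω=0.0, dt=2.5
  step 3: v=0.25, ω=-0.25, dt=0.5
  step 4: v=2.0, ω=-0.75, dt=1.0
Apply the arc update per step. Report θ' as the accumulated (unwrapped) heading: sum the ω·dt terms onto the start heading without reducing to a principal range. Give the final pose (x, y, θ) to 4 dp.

step 1: θ'=-1.9340 (R=-6.0000) → pose (-4.6870, -6.1845, -1.9340)
step 2: θ'=-1.9340 (straight) → pose (-3.1327, -2.0949, -1.9340)
step 3: θ'=-2.0590 (R=-1.0000) → pose (-3.1843, -2.2087, -2.0590)
step 4: θ'=-2.8090 (R=-2.6667) → pose (-4.6687, -3.4785, -2.8090)

(-4.6687, -3.4785, -2.8090)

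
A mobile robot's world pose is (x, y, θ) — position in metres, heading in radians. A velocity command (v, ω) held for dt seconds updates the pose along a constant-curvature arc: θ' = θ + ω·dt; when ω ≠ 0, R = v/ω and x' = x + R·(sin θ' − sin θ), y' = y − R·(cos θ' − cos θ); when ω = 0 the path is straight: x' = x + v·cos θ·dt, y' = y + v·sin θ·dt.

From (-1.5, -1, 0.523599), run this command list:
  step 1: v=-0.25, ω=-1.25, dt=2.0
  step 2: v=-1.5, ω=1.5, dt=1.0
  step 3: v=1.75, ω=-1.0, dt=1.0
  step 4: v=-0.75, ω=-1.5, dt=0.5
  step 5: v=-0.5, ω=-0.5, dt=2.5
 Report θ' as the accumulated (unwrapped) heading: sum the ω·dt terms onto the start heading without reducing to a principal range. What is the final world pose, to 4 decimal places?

step 1: θ'=-1.9764 (R=0.2000) → pose (-1.7838, -0.7479, -1.9764)
step 2: θ'=-0.4764 (R=-1.0000) → pose (-2.2441, 0.5353, -0.4764)
step 3: θ'=-1.4764 (R=-1.7500) → pose (-1.3044, -0.8548, -1.4764)
step 4: θ'=-2.2264 (R=0.5000) → pose (-1.2029, -0.5029, -2.2264)
step 5: θ'=-3.4764 (R=1.0000) → pose (-0.0817, -0.1681, -3.4764)

(-0.0817, -0.1681, -3.4764)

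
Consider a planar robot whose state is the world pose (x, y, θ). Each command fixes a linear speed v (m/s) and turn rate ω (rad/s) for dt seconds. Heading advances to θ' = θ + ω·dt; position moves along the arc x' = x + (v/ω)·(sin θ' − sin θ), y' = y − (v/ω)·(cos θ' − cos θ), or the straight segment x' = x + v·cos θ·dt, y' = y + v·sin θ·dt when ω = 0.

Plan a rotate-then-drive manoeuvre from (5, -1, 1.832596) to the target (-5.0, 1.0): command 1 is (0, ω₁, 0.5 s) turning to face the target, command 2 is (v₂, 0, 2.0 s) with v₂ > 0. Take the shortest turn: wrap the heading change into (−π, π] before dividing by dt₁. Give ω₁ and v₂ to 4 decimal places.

heading to target = atan2(1−-1, -5−5) = 2.9442
Δθ = wrap(2.9442 − 1.8326) = 1.1116; ω₁ = Δθ/dt₁ = 2.2232
distance = √((-5−5)² + (1−-1)²) = 10.1980; v₂ = distance/dt₂ = 5.0990

ω₁ = 2.2232, v₂ = 5.0990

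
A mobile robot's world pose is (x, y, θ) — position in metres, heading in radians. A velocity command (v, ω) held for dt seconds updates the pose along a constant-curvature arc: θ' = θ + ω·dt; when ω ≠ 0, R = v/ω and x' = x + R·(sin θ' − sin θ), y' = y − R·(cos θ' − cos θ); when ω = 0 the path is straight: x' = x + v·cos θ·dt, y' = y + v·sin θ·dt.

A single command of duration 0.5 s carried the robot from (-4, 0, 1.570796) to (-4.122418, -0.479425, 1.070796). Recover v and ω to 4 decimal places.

Δθ = 1.070796 − 1.570796 = -0.500000
ω = Δθ/dt = -0.500000/0.5 = -1.0000
R = −Δy/(cos θ' − cos θ) = 1.0000
v = R·ω = 1.0000·-1.0000 = -1.0000

v = -1.0000, ω = -1.0000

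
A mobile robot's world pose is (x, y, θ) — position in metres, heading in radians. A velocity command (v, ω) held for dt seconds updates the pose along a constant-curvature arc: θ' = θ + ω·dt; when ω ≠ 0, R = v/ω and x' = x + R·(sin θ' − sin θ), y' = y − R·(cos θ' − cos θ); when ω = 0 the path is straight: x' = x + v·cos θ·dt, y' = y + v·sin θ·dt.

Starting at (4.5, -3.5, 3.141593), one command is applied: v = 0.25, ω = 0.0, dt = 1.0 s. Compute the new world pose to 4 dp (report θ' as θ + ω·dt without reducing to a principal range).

θ' = 3.1416 + 0.0·1.0 = 3.1416
ω = 0 → straight: x' = 4.5 + 0.25·cos(3.1416)·1.0 = 4.2500
y' = -3.5 + 0.25·sin(3.1416)·1.0 = -3.5000

(4.2500, -3.5000, 3.1416)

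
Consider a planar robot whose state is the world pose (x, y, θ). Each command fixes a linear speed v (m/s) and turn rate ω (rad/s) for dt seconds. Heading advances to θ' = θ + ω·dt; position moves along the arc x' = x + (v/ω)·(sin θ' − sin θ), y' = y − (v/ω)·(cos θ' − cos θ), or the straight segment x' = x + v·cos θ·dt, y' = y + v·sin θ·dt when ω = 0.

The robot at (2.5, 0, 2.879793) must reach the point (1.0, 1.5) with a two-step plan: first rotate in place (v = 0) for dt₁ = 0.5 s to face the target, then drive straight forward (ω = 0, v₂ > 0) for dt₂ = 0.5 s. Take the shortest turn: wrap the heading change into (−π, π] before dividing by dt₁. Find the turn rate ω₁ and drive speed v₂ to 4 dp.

ω₁ = -1.0472, v₂ = 4.2426

heading to target = atan2(1.5−0, 1−2.5) = 2.3562
Δθ = wrap(2.3562 − 2.8798) = -0.5236; ω₁ = Δθ/dt₁ = -1.0472
distance = √((1−2.5)² + (1.5−0)²) = 2.1213; v₂ = distance/dt₂ = 4.2426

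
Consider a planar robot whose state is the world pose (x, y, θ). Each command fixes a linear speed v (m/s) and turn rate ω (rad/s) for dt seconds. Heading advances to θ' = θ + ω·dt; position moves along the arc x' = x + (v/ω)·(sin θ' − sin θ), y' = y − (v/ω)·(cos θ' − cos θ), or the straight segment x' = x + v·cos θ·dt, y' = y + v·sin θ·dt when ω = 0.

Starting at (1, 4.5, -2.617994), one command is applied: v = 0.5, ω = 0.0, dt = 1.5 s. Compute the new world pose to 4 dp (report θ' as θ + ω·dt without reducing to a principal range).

(0.3505, 4.1250, -2.6180)

θ' = -2.6180 + 0.0·1.5 = -2.6180
ω = 0 → straight: x' = 1 + 0.5·cos(-2.6180)·1.5 = 0.3505
y' = 4.5 + 0.5·sin(-2.6180)·1.5 = 4.1250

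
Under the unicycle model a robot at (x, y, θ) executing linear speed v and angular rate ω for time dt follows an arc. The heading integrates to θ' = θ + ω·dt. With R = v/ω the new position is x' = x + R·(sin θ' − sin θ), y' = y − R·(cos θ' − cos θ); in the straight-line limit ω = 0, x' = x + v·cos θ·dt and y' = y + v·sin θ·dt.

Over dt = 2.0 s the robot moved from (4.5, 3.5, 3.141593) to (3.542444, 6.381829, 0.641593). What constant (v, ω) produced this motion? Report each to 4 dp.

Δθ = 0.641593 − 3.141593 = -2.500000
ω = Δθ/dt = -2.500000/2.0 = -1.2500
R = −Δy/(cos θ' − cos θ) = -1.6000
v = R·ω = -1.6000·-1.2500 = 2.0000

v = 2.0000, ω = -1.2500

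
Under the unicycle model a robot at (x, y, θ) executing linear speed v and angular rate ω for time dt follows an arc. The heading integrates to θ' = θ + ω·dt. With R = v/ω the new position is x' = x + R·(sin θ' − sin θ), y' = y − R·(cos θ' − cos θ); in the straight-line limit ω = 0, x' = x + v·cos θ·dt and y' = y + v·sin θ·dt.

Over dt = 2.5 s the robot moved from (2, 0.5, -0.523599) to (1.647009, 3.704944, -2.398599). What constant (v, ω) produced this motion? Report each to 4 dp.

v = -1.5000, ω = -0.7500

Δθ = -2.398599 − -0.523599 = -1.875000
ω = Δθ/dt = -1.875000/2.5 = -0.7500
R = −Δy/(cos θ' − cos θ) = 2.0000
v = R·ω = 2.0000·-0.7500 = -1.5000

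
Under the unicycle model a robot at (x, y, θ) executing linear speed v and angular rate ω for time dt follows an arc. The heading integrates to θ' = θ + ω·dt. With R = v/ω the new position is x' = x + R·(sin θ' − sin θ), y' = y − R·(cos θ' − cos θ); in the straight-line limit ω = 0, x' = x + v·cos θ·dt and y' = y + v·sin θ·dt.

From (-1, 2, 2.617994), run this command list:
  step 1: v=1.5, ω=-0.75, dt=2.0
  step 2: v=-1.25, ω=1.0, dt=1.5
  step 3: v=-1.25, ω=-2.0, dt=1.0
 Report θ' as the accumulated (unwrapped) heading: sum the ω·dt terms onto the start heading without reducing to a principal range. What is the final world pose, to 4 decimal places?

step 1: θ'=1.1180 (R=-2.0000) → pose (-1.7984, 4.6070, 1.1180)
step 2: θ'=2.6180 (R=-1.2500) → pose (-1.2994, 2.9776, 2.6180)
step 3: θ'=0.6180 (R=0.6250) → pose (-1.2498, 1.9270, 0.6180)

(-1.2498, 1.9270, 0.6180)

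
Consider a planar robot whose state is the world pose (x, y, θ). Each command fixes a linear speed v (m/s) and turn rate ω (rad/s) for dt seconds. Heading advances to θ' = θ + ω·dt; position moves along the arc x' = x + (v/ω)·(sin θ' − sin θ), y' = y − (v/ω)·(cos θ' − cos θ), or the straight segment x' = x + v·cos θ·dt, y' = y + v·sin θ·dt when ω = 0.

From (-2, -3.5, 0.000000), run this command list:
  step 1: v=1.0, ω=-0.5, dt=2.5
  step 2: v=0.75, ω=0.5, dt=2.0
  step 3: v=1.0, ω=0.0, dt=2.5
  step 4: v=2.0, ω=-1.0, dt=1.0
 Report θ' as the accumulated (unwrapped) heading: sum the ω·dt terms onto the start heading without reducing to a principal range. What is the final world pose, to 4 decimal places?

(4.7758, -7.7754, -1.2500)

step 1: θ'=-1.2500 (R=-2.0000) → pose (-0.1020, -4.8694, -1.2500)
step 2: θ'=-0.2500 (R=1.5000) → pose (0.9503, -5.8497, -0.2500)
step 3: θ'=-0.2500 (straight) → pose (3.3726, -6.4683, -0.2500)
step 4: θ'=-1.2500 (R=-2.0000) → pose (4.7758, -7.7754, -1.2500)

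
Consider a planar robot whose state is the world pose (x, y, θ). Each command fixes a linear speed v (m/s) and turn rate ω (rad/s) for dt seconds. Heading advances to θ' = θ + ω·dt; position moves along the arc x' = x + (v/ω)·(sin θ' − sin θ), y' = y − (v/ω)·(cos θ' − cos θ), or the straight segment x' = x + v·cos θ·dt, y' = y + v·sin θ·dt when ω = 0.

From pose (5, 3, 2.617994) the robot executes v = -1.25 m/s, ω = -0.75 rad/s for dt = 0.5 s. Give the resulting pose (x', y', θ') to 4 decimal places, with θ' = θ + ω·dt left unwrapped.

(5.4708, 2.5945, 2.2430)

θ' = 2.6180 + -0.75·0.5 = 2.2430
R = v/ω = -1.25/-0.75 = 1.6667
x' = 5 + 1.6667·(sin 2.2430 − sin 2.6180) = 5.4708
y' = 3 − 1.6667·(cos 2.2430 − cos 2.6180) = 2.5945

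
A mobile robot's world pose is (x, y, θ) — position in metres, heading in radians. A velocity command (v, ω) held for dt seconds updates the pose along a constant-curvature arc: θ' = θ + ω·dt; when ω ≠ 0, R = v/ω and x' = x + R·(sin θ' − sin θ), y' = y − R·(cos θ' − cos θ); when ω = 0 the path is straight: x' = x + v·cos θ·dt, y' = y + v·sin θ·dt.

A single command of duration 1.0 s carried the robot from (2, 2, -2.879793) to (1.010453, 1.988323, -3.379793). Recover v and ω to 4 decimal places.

Δθ = -3.379793 − -2.879793 = -0.500000
ω = Δθ/dt = -0.500000/1.0 = -0.5000
R = Δx/(sin θ' − sin θ) = -2.0000
v = R·ω = -2.0000·-0.5000 = 1.0000

v = 1.0000, ω = -0.5000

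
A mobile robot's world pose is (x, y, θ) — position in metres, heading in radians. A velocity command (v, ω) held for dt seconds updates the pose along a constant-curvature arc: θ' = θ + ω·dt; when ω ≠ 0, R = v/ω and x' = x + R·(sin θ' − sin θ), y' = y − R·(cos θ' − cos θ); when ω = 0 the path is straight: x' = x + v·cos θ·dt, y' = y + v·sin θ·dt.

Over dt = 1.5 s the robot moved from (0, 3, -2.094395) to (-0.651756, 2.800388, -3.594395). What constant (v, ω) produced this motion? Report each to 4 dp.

v = 0.5000, ω = -1.0000

Δθ = -3.594395 − -2.094395 = -1.500000
ω = Δθ/dt = -1.500000/1.5 = -1.0000
R = Δx/(sin θ' − sin θ) = -0.5000
v = R·ω = -0.5000·-1.0000 = 0.5000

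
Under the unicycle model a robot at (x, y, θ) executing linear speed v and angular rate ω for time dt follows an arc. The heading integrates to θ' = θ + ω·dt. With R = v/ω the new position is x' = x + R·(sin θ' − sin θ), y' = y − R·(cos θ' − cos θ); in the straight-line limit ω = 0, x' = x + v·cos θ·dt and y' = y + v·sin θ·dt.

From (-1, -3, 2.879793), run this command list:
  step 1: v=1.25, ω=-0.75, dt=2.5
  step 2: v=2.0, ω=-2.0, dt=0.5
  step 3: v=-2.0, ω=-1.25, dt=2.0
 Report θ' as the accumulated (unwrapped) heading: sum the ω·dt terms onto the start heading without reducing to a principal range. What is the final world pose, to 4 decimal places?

(-2.1075, 2.8446, -2.4952)

step 1: θ'=1.0048 (R=-1.6667) → pose (-1.9754, -0.4964, 1.0048)
step 2: θ'=0.0048 (R=-1.0000) → pose (-1.1361, -0.0326, 0.0048)
step 3: θ'=-2.4952 (R=1.6000) → pose (-2.1075, 2.8446, -2.4952)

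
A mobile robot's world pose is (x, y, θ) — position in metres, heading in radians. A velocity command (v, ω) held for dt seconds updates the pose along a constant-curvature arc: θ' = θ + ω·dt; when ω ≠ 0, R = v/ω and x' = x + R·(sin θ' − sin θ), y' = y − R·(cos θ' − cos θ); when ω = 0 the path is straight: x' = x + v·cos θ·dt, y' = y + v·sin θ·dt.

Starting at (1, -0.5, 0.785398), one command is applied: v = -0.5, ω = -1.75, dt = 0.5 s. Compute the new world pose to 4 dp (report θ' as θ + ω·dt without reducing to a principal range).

θ' = 0.7854 + -1.75·0.5 = -0.0896
R = v/ω = -0.5/-1.75 = 0.2857
x' = 1 + 0.2857·(sin -0.0896 − sin 0.7854) = 0.7724
y' = -0.5 − 0.2857·(cos -0.0896 − cos 0.7854) = -0.5825

(0.7724, -0.5825, -0.0896)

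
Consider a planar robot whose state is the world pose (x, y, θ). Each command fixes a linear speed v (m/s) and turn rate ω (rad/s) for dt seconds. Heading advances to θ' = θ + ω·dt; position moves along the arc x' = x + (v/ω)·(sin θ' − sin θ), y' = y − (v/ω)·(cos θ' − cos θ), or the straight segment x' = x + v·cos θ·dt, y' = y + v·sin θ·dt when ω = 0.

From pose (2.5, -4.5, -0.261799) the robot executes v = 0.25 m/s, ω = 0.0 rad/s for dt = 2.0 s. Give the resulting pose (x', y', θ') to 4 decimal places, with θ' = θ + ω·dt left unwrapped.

θ' = -0.2618 + 0.0·2.0 = -0.2618
ω = 0 → straight: x' = 2.5 + 0.25·cos(-0.2618)·2.0 = 2.9830
y' = -4.5 + 0.25·sin(-0.2618)·2.0 = -4.6294

(2.9830, -4.6294, -0.2618)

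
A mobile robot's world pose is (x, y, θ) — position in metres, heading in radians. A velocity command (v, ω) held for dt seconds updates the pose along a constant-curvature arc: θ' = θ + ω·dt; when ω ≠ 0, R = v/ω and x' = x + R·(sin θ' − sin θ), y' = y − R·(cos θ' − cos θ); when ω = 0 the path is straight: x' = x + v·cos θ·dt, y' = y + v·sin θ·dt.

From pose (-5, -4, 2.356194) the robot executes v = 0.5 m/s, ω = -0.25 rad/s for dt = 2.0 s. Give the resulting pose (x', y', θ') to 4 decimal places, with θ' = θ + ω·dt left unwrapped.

θ' = 2.3562 + -0.25·2.0 = 1.8562
R = v/ω = 0.5/-0.25 = -2.0000
x' = -5 + -2.0000·(sin 1.8562 − sin 2.3562) = -5.5049
y' = -4 − -2.0000·(cos 1.8562 − cos 2.3562) = -3.1489

(-5.5049, -3.1489, 1.8562)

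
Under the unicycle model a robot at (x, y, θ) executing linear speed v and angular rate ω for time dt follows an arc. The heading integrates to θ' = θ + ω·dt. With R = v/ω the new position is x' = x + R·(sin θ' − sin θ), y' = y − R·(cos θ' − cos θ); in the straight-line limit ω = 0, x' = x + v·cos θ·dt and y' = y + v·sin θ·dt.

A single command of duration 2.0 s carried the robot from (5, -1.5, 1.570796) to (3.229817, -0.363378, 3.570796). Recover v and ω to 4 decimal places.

Δθ = 3.570796 − 1.570796 = 2.000000
ω = Δθ/dt = 2.000000/2.0 = 1.0000
R = Δx/(sin θ' − sin θ) = 1.2500
v = R·ω = 1.2500·1.0000 = 1.2500

v = 1.2500, ω = 1.0000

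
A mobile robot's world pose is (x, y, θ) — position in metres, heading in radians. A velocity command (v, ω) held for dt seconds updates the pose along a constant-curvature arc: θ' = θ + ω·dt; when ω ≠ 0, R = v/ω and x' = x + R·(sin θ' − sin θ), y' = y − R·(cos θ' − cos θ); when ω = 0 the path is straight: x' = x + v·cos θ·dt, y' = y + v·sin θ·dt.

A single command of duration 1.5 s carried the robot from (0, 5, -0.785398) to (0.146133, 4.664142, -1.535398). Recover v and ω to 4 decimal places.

Δθ = -1.535398 − -0.785398 = -0.750000
ω = Δθ/dt = -0.750000/1.5 = -0.5000
R = −Δy/(cos θ' − cos θ) = -0.5000
v = R·ω = -0.5000·-0.5000 = 0.2500

v = 0.2500, ω = -0.5000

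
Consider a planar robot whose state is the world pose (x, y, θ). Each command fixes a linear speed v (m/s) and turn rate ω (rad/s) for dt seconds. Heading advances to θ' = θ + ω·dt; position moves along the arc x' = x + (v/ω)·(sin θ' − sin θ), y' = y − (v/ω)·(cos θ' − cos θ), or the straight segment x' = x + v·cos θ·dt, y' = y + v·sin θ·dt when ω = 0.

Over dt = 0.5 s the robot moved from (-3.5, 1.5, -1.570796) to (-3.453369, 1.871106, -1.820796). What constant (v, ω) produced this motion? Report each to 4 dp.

v = -0.7500, ω = -0.5000

Δθ = -1.820796 − -1.570796 = -0.250000
ω = Δθ/dt = -0.250000/0.5 = -0.5000
R = −Δy/(cos θ' − cos θ) = 1.5000
v = R·ω = 1.5000·-0.5000 = -0.7500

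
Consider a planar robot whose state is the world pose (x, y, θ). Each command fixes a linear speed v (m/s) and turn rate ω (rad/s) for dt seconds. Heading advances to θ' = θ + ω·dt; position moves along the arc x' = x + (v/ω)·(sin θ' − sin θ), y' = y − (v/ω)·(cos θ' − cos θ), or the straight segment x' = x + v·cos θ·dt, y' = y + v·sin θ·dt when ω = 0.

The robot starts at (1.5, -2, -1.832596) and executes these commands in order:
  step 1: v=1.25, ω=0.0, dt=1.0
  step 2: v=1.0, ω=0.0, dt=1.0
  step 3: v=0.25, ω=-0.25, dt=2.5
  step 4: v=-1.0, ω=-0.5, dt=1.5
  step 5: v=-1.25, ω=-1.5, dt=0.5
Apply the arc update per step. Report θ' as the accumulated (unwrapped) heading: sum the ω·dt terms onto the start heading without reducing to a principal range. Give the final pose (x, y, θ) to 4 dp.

step 1: θ'=-1.8326 (straight) → pose (1.1765, -3.2074, -1.8326)
step 2: θ'=-1.8326 (straight) → pose (0.9177, -4.1733, -1.8326)
step 3: θ'=-2.4576 (R=-1.0000) → pose (0.5836, -4.6896, -2.4576)
step 4: θ'=-3.2076 (R=2.0000) → pose (1.9793, -4.2440, -3.2076)
step 5: θ'=-3.9576 (R=0.8333) → pose (2.5314, -4.5046, -3.9576)

(2.5314, -4.5046, -3.9576)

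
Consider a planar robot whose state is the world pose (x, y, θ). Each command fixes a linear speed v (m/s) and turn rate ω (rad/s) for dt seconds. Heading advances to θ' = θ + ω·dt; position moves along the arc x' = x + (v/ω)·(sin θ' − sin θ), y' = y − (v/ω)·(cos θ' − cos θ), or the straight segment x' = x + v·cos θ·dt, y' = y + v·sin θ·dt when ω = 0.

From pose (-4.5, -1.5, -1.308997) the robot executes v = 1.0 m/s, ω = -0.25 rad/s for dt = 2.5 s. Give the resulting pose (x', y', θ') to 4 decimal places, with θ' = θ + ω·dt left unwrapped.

θ' = -1.3090 + -0.25·2.5 = -1.9340
R = v/ω = 1.0/-0.25 = -4.0000
x' = -4.5 + -4.0000·(sin -1.9340 − sin -1.3090) = -4.6246
y' = -1.5 − -4.0000·(cos -1.9340 − cos -1.3090) = -3.9563

(-4.6246, -3.9563, -1.9340)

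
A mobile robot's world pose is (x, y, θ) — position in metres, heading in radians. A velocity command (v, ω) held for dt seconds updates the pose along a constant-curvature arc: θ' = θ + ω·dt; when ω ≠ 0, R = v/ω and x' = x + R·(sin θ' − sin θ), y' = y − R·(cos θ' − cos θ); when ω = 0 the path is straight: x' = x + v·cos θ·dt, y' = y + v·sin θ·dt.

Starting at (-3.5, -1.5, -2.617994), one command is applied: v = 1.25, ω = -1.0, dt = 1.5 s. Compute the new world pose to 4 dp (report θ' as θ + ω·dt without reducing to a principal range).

(-5.1606, -1.1175, -4.1180)

θ' = -2.6180 + -1.0·1.5 = -4.1180
R = v/ω = 1.25/-1.0 = -1.2500
x' = -3.5 + -1.2500·(sin -4.1180 − sin -2.6180) = -5.1606
y' = -1.5 − -1.2500·(cos -4.1180 − cos -2.6180) = -1.1175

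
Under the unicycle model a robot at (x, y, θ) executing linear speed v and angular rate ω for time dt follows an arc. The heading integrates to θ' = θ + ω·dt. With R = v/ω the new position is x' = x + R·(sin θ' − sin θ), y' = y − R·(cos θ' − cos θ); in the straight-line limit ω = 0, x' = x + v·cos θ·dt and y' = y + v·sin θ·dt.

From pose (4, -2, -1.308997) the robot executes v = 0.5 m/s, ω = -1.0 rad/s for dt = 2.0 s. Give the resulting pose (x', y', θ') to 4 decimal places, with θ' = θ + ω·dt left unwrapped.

(3.4337, -2.6224, -3.3090)

θ' = -1.3090 + -1.0·2.0 = -3.3090
R = v/ω = 0.5/-1.0 = -0.5000
x' = 4 + -0.5000·(sin -3.3090 − sin -1.3090) = 3.4337
y' = -2 − -0.5000·(cos -3.3090 − cos -1.3090) = -2.6224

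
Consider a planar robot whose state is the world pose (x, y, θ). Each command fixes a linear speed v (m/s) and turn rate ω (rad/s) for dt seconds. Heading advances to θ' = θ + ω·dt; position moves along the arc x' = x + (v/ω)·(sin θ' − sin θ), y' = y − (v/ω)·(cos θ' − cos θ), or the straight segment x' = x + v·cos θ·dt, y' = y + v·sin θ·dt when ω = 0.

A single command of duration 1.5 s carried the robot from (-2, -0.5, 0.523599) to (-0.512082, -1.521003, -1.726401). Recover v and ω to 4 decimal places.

v = 1.5000, ω = -1.5000

Δθ = -1.726401 − 0.523599 = -2.250000
ω = Δθ/dt = -2.250000/1.5 = -1.5000
R = Δx/(sin θ' − sin θ) = -1.0000
v = R·ω = -1.0000·-1.5000 = 1.5000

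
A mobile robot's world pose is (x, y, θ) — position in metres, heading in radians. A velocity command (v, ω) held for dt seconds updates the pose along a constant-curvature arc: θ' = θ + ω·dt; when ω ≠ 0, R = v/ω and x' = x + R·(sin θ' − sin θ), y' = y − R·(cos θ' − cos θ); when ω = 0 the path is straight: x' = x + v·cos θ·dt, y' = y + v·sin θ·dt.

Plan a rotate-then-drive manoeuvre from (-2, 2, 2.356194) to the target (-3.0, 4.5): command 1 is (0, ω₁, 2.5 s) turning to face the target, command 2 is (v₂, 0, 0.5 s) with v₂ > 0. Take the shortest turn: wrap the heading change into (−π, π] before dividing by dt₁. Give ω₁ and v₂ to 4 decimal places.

ω₁ = -0.1620, v₂ = 5.3852

heading to target = atan2(4.5−2, -3−-2) = 1.9513
Δθ = wrap(1.9513 − 2.3562) = -0.4049; ω₁ = Δθ/dt₁ = -0.1620
distance = √((-3−-2)² + (4.5−2)²) = 2.6926; v₂ = distance/dt₂ = 5.3852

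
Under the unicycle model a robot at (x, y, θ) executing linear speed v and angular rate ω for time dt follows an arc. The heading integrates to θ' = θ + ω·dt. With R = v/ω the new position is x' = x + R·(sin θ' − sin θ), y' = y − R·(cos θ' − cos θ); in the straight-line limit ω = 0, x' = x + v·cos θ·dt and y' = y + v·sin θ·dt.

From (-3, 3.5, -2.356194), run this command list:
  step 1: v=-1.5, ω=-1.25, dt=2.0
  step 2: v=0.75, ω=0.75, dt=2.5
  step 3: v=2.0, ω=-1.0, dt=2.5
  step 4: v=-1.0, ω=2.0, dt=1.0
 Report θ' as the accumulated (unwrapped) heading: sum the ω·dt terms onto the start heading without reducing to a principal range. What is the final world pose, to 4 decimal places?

(-3.6773, 6.1558, -3.4812)

step 1: θ'=-4.8562 (R=1.2000) → pose (-0.9639, 2.4795, -4.8562)
step 2: θ'=-2.9812 (R=1.0000) → pose (-2.1132, 3.6100, -2.9812)
step 3: θ'=-5.4812 (R=-2.0000) → pose (-3.8702, 6.9749, -5.4812)
step 4: θ'=-3.4812 (R=-0.5000) → pose (-3.6773, 6.1558, -3.4812)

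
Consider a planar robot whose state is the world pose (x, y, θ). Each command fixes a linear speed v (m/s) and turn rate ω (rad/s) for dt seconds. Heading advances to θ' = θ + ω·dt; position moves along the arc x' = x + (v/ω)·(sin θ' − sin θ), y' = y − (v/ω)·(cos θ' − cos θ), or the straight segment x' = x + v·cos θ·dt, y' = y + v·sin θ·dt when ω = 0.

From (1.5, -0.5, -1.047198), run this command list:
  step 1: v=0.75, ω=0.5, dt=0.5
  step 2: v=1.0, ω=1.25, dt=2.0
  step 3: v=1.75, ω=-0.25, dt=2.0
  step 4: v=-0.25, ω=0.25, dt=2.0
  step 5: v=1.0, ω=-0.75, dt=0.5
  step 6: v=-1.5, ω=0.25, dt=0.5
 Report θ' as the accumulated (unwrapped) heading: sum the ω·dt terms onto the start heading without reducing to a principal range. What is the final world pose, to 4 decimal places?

(3.3338, 2.5734, 1.4528)

step 1: θ'=-0.7972 (R=1.5000) → pose (1.7259, -0.7981, -0.7972)
step 2: θ'=1.7028 (R=0.8000) → pose (3.0913, -0.1338, 1.7028)
step 3: θ'=1.2028 (R=-7.0000) → pose (3.4990, 3.3058, 1.2028)
step 4: θ'=1.7028 (R=-1.0000) → pose (3.4408, 2.8144, 1.7028)
step 5: θ'=1.3278 (R=-1.3333) → pose (3.4684, 3.3107, 1.3278)
step 6: θ'=1.4528 (R=-6.0000) → pose (3.3338, 2.5734, 1.4528)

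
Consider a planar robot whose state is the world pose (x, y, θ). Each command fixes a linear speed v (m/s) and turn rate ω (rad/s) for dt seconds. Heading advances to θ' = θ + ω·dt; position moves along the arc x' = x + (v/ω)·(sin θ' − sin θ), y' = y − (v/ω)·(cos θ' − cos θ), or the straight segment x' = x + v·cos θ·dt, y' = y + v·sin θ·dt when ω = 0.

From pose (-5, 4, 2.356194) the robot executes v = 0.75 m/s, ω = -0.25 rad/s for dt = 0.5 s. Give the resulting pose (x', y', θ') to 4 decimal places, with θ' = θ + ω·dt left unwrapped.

θ' = 2.3562 + -0.25·0.5 = 2.2312
R = v/ω = 0.75/-0.25 = -3.0000
x' = -5 + -3.0000·(sin 2.2312 − sin 2.3562) = -5.2479
y' = 4 − -3.0000·(cos 2.2312 − cos 2.3562) = 4.2810

(-5.2479, 4.2810, 2.2312)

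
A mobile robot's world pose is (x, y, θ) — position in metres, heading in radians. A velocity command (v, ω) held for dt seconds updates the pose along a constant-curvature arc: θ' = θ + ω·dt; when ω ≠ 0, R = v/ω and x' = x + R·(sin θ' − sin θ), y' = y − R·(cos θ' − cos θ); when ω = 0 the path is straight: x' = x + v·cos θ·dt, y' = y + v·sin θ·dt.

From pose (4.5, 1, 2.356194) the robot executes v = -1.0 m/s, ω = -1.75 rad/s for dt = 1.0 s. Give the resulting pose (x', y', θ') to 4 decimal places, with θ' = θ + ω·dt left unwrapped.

(4.4215, 0.1263, 0.6062)

θ' = 2.3562 + -1.75·1.0 = 0.6062
R = v/ω = -1.0/-1.75 = 0.5714
x' = 4.5 + 0.5714·(sin 0.6062 − sin 2.3562) = 4.4215
y' = 1 − 0.5714·(cos 0.6062 − cos 2.3562) = 0.1263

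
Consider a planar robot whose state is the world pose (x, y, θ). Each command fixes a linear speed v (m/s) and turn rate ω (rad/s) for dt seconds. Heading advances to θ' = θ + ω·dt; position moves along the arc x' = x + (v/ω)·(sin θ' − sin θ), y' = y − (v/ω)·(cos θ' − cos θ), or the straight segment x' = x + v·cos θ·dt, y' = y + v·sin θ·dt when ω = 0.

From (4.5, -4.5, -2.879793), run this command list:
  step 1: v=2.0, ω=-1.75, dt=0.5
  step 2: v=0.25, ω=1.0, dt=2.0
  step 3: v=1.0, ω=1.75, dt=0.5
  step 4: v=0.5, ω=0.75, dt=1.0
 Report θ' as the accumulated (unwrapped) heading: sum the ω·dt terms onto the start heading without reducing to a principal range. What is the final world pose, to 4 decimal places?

(3.7057, -5.1943, -0.1298)

step 1: θ'=-3.7548 (R=-1.1429) → pose (3.5465, -4.3307, -3.7548)
step 2: θ'=-1.7548 (R=0.2500) → pose (3.1569, -4.4894, -1.7548)
step 3: θ'=-0.8798 (R=0.5714) → pose (3.2783, -4.9582, -0.8798)
step 4: θ'=-0.1298 (R=0.6667) → pose (3.7057, -5.1943, -0.1298)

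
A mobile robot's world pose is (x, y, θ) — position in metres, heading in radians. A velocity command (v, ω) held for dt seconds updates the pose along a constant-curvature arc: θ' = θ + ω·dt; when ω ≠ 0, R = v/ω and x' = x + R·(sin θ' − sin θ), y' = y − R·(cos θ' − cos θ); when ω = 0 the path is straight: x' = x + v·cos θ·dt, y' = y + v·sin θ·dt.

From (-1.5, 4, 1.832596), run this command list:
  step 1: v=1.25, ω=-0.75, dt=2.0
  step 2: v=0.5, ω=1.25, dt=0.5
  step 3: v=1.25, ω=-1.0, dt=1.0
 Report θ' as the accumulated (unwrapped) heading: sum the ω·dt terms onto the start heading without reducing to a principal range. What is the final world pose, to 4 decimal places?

step 1: θ'=0.3326 (R=-1.6667) → pose (-0.4343, 6.0067, 0.3326)
step 2: θ'=0.9576 (R=0.4000) → pose (-0.2378, 6.1546, 0.9576)
step 3: θ'=-0.0424 (R=-1.2500) → pose (0.8375, 6.6841, -0.0424)

(0.8375, 6.6841, -0.0424)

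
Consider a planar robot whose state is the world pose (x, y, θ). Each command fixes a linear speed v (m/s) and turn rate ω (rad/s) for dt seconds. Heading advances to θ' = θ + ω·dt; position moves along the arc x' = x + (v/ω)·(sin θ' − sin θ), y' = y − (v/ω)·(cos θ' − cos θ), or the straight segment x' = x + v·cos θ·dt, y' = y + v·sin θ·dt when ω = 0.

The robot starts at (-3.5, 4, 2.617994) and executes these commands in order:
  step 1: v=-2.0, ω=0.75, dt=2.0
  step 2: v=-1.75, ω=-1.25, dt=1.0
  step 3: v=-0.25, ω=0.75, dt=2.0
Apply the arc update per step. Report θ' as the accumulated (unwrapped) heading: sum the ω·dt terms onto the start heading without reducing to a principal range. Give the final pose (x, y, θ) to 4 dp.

(1.9846, 5.5884, 4.3680)

step 1: θ'=4.1180 (R=-2.6667) → pose (0.0426, 4.8160, 4.1180)
step 2: θ'=2.8680 (R=1.4000) → pose (1.5808, 5.3800, 2.8680)
step 3: θ'=4.3680 (R=-0.3333) → pose (1.9846, 5.5884, 4.3680)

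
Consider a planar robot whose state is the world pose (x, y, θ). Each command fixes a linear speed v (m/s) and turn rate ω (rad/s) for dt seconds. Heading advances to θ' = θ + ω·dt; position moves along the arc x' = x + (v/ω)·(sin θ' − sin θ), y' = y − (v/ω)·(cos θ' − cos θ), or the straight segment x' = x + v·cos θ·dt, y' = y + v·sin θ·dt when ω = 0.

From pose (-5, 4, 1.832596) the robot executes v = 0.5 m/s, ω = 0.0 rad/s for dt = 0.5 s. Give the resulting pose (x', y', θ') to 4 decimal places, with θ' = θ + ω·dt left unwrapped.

(-5.0647, 4.2415, 1.8326)

θ' = 1.8326 + 0.0·0.5 = 1.8326
ω = 0 → straight: x' = -5 + 0.5·cos(1.8326)·0.5 = -5.0647
y' = 4 + 0.5·sin(1.8326)·0.5 = 4.2415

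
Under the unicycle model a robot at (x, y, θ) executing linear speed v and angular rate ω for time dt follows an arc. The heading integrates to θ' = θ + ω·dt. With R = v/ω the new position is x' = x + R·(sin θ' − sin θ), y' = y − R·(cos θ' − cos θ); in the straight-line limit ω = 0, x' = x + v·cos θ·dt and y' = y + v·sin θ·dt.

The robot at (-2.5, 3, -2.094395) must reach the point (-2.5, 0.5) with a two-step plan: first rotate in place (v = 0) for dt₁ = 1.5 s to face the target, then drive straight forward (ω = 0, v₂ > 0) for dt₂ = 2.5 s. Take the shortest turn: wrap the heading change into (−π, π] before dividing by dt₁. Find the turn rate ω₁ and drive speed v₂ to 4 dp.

heading to target = atan2(0.5−3, -2.5−-2.5) = -1.5708
Δθ = wrap(-1.5708 − -2.0944) = 0.5236; ω₁ = Δθ/dt₁ = 0.3491
distance = √((-2.5−-2.5)² + (0.5−3)²) = 2.5000; v₂ = distance/dt₂ = 1.0000

ω₁ = 0.3491, v₂ = 1.0000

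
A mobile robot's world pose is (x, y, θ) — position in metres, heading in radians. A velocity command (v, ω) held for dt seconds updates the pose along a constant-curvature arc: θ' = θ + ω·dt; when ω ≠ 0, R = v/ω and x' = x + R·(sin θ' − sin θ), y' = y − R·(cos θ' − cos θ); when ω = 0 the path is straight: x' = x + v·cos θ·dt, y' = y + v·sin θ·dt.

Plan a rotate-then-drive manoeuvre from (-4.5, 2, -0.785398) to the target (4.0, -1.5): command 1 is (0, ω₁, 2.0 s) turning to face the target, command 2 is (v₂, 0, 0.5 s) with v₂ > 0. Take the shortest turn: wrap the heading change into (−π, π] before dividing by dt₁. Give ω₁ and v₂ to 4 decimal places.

heading to target = atan2(-1.5−2, 4−-4.5) = -0.3906
Δθ = wrap(-0.3906 − -0.7854) = 0.3948; ω₁ = Δθ/dt₁ = 0.1974
distance = √((4−-4.5)² + (-1.5−2)²) = 9.1924; v₂ = distance/dt₂ = 18.3848

ω₁ = 0.1974, v₂ = 18.3848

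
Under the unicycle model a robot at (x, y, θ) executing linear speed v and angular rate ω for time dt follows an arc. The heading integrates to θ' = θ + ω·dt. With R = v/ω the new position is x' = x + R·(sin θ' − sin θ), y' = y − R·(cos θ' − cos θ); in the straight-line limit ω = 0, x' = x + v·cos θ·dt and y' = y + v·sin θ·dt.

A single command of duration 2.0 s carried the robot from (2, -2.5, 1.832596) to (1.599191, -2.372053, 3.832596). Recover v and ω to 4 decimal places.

Δθ = 3.832596 − 1.832596 = 2.000000
ω = Δθ/dt = 2.000000/2.0 = 1.0000
R = Δx/(sin θ' − sin θ) = 0.2500
v = R·ω = 0.2500·1.0000 = 0.2500

v = 0.2500, ω = 1.0000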